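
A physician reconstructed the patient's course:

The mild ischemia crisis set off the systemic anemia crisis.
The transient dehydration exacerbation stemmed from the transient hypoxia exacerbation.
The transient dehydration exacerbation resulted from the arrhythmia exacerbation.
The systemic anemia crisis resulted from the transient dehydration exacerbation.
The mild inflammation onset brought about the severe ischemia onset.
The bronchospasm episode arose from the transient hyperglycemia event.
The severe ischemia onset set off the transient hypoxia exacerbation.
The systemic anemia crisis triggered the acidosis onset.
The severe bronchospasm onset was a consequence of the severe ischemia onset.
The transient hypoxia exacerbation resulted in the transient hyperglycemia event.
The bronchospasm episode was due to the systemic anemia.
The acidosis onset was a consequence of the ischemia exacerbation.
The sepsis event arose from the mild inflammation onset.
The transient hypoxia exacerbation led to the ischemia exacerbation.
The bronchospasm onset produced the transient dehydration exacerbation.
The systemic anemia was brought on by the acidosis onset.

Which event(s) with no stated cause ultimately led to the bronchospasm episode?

Tracing upstream from the bronchospasm episode: the bronchospasm episode ← the transient hyperglycemia event ← the transient hypoxia exacerbation ← the severe ischemia onset ← the mild inflammation onset.
A separate upstream branch: the bronchospasm episode ← the systemic anemia ← the acidosis onset ← the systemic anemia crisis ← the mild ischemia crisis.
A separate upstream branch: the bronchospasm episode ← the systemic anemia ← the acidosis onset ← the systemic anemia crisis ← the transient dehydration exacerbation ← the bronchospasm onset.
A separate upstream branch: the bronchospasm episode ← the systemic anemia ← the acidosis onset ← the systemic anemia crisis ← the transient dehydration exacerbation ← the arrhythmia exacerbation.
Each of those chain origins has no stated cause.

the arrhythmia exacerbation, the bronchospasm onset, the mild inflammation onset, the mild ischemia crisis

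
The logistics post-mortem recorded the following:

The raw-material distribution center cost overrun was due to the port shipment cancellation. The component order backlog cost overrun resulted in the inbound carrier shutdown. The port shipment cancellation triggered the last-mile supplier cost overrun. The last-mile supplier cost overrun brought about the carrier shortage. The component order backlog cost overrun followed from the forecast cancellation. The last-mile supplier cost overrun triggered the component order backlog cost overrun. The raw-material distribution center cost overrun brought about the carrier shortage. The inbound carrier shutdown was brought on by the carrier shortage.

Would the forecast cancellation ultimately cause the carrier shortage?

No

The forecast cancellation leads to the component order backlog cost overrun, the inbound carrier shutdown; the carrier shortage is not among them.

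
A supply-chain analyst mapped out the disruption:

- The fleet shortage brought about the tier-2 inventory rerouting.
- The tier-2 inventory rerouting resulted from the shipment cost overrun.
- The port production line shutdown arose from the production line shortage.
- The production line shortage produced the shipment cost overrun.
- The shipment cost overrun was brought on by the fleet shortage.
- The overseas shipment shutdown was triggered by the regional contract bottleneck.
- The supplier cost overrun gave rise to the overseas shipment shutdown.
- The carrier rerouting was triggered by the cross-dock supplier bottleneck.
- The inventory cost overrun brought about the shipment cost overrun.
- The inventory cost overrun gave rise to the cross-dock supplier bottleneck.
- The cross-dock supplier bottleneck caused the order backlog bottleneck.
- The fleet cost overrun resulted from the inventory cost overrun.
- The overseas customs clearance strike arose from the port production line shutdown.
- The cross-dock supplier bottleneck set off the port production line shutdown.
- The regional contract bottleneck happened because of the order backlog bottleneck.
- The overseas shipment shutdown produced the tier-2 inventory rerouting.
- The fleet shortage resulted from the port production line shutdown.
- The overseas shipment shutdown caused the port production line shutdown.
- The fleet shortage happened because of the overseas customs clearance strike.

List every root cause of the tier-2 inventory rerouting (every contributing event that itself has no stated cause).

the inventory cost overrun, the production line shortage, the supplier cost overrun

Tracing upstream from the tier-2 inventory rerouting: the tier-2 inventory rerouting ← the shipment cost overrun ← the inventory cost overrun.
A separate upstream branch: the tier-2 inventory rerouting ← the shipment cost overrun ← the production line shortage.
A separate upstream branch: the tier-2 inventory rerouting ← the overseas shipment shutdown ← the supplier cost overrun.
Each of those chain origins has no stated cause.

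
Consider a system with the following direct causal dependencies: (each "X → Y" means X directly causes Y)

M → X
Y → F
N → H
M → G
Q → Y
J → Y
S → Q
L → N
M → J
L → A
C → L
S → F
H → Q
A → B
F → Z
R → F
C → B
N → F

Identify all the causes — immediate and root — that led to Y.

Immediate causes of Y: J, Q.
Further upstream: M, C, L, S, N, H.

C, H, J, L, M, N, Q, S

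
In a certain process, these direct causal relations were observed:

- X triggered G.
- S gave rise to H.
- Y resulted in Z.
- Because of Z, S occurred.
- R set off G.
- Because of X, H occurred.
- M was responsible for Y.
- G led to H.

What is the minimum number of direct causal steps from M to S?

3

Shortest chain: M → Y → Z → S.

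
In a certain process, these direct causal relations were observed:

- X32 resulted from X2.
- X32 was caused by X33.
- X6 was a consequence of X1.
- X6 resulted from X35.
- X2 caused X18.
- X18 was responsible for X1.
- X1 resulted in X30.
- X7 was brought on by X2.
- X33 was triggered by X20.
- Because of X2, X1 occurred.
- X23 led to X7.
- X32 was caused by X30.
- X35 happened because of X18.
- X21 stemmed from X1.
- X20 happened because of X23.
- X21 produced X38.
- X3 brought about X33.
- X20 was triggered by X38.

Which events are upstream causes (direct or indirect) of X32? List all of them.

X1, X18, X2, X20, X21, X23, X3, X30, X33, X38

Immediate causes of X32: X2, X30, X33.
Further upstream: X23, X18, X3, X1, X21, X38, X20.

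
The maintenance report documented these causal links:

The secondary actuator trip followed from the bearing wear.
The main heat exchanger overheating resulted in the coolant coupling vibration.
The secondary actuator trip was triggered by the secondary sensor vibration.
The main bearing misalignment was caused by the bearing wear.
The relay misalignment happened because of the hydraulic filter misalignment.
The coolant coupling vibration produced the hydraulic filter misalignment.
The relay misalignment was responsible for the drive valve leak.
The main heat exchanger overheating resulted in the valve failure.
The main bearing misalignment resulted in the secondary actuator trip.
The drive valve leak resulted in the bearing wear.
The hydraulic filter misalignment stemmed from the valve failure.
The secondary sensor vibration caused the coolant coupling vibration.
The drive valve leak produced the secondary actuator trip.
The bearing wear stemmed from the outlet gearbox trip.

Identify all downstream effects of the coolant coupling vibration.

the bearing wear, the drive valve leak, the hydraulic filter misalignment, the main bearing misalignment, the relay misalignment, the secondary actuator trip

Direct effects: the hydraulic filter misalignment.
2 steps out: the relay misalignment.
3 steps out: the drive valve leak.
4 steps out: the bearing wear, the secondary actuator trip.
5 steps out: the main bearing misalignment.
Not reachable from it: the main heat exchanger overheating, the secondary sensor vibration, the valve failure, the outlet gearbox trip.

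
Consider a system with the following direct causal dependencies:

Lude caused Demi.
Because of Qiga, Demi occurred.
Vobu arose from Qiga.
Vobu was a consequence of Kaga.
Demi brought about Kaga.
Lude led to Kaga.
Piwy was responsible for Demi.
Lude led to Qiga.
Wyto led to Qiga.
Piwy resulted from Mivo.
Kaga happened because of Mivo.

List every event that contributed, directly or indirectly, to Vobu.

Immediate causes of Vobu: Qiga, Kaga.
Further upstream: Mivo, Piwy, Wyto, Lude, Demi.

Demi, Kaga, Lude, Mivo, Piwy, Qiga, Wyto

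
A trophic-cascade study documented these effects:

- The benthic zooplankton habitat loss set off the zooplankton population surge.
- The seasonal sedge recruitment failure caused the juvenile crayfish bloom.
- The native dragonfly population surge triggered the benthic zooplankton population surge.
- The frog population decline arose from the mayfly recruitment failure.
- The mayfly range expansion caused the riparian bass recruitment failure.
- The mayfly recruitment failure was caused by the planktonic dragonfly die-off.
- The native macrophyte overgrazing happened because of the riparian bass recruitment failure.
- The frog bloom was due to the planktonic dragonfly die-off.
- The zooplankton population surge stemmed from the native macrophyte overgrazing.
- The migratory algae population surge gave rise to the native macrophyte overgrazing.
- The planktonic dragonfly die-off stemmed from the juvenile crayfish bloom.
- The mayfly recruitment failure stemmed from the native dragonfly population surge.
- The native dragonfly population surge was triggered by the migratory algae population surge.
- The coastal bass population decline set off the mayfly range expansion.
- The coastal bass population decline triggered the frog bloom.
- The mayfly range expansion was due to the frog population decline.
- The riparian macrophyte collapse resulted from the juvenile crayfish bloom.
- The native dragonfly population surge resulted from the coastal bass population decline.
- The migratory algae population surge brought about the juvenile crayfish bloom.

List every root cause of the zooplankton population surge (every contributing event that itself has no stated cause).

the benthic zooplankton habitat loss, the coastal bass population decline, the migratory algae population surge, the seasonal sedge recruitment failure

Tracing upstream from the zooplankton population surge: the zooplankton population surge ← the native macrophyte overgrazing ← the migratory algae population surge.
A separate upstream branch: the zooplankton population surge ← the native macrophyte overgrazing ← the riparian bass recruitment failure ← the mayfly range expansion ← the coastal bass population decline.
A separate upstream branch: the zooplankton population surge ← the native macrophyte overgrazing ← the riparian bass recruitment failure ← the mayfly range expansion ← the frog population decline ← the mayfly recruitment failure ← the planktonic dragonfly die-off ← the juvenile crayfish bloom ← the seasonal sedge recruitment failure.
A separate upstream branch: the zooplankton population surge ← the benthic zooplankton habitat loss.
Each of those chain origins has no stated cause.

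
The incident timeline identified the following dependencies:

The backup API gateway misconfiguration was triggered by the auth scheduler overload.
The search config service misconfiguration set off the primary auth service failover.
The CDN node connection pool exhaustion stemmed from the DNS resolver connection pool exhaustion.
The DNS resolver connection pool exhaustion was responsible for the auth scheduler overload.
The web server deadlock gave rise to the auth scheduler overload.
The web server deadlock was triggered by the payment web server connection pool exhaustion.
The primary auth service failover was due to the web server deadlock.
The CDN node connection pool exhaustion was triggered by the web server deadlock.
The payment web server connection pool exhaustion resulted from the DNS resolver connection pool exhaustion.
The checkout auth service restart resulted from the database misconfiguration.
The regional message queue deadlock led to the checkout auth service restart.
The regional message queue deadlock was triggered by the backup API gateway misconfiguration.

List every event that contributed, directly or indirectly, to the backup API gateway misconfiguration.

the DNS resolver connection pool exhaustion, the auth scheduler overload, the payment web server connection pool exhaustion, the web server deadlock

Immediate cause of the backup API gateway misconfiguration: the auth scheduler overload.
Further upstream: the DNS resolver connection pool exhaustion, the payment web server connection pool exhaustion, the web server deadlock.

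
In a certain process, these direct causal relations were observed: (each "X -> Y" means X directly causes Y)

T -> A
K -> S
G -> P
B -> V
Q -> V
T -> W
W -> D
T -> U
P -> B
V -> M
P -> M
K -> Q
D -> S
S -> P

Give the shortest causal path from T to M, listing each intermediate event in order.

T → W → D → S → P → M

T → W
W → D
D → S
S → P
P → M
Length: 5 steps.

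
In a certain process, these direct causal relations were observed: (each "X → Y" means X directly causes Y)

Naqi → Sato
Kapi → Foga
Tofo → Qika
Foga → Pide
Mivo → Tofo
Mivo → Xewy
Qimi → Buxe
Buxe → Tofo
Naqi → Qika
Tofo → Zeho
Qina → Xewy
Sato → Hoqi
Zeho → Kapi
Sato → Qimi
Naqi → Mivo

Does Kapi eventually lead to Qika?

Kapi leads to Foga, Pide; Qika is not among them.

No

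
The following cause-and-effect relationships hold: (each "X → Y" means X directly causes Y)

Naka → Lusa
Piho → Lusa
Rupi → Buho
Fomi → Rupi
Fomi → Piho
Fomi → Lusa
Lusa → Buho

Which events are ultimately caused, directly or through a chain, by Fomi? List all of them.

Buho, Lusa, Piho, Rupi

Direct effects: Piho, Lusa, Rupi.
2 steps out: Buho.
Not reachable from it: Naka.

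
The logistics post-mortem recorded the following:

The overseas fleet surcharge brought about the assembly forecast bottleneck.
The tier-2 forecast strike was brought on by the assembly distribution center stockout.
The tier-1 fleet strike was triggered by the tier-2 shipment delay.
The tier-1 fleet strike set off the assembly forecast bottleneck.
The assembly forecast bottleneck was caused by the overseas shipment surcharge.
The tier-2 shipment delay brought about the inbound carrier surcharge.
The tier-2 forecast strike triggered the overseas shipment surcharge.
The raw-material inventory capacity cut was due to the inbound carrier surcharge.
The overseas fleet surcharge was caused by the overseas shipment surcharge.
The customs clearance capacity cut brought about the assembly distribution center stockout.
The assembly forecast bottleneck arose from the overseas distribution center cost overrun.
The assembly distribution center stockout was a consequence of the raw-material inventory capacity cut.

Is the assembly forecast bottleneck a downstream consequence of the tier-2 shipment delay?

There is a causal chain: the tier-2 shipment delay → the tier-1 fleet strike → the assembly forecast bottleneck.

Yes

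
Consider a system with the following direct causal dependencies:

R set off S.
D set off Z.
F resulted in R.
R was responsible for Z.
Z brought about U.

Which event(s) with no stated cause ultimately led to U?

Tracing upstream from U: U ← Z ← D.
A separate upstream branch: U ← Z ← R ← F.
Each of those chain origins has no stated cause.

D, F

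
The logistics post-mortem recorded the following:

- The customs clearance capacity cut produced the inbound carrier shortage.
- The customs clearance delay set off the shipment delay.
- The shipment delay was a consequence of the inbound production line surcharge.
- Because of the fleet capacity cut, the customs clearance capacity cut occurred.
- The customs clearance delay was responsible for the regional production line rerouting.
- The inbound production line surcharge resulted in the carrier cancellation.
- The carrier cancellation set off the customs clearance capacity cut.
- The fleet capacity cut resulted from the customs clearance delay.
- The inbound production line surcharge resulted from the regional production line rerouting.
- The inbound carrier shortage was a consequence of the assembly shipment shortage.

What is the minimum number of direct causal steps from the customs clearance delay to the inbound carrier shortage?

Shortest chain: the customs clearance delay → the fleet capacity cut → the customs clearance capacity cut → the inbound carrier shortage.

3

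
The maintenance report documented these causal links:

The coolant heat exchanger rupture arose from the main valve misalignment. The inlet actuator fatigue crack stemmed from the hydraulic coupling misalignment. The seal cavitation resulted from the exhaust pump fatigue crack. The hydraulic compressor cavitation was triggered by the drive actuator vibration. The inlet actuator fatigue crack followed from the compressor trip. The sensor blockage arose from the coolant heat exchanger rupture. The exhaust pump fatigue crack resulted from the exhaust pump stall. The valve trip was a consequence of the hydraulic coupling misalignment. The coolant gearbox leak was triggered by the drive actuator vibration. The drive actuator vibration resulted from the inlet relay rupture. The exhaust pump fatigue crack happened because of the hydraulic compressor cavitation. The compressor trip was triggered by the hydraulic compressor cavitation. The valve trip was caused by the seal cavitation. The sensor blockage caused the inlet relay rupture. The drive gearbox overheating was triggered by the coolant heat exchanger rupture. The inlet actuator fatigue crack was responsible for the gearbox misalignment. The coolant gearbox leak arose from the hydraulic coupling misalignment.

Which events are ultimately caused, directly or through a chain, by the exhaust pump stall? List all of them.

the exhaust pump fatigue crack, the seal cavitation, the valve trip

Direct effects: the exhaust pump fatigue crack.
2 steps out: the seal cavitation.
3 steps out: the valve trip.
Not reachable from it: the main valve misalignment, the hydraulic coupling misalignment, the coolant heat exchanger rupture, the sensor blockage, the inlet relay rupture, the drive actuator vibration, the hydraulic compressor cavitation, the coolant gearbox leak, the compressor trip, the drive gearbox overheating, the inlet actuator fatigue crack, the gearbox misalignment.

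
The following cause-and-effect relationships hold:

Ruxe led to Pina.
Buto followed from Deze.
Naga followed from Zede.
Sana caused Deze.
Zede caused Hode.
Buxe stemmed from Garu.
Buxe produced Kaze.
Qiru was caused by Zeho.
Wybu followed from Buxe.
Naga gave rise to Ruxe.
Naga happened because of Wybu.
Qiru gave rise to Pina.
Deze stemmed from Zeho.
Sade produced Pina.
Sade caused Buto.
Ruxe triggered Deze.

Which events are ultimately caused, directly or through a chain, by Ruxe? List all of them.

Buto, Deze, Pina

Direct effects: Pina, Deze.
2 steps out: Buto.
Not reachable from it: Garu, Zede, Buxe, Kaze, Hode, Sana, Wybu, Zeho, Naga, Sade, Qiru.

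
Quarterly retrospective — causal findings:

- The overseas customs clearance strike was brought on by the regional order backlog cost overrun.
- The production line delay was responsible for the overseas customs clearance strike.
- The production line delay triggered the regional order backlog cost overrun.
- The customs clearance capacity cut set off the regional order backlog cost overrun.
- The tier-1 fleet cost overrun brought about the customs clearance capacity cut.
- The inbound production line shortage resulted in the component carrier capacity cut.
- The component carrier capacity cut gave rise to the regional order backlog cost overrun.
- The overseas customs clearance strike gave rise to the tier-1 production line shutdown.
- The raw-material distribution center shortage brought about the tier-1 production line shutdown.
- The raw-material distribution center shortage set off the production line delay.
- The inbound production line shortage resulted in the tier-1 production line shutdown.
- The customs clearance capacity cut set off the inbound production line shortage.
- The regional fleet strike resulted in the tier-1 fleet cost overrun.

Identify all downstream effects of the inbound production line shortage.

Direct effects: the component carrier capacity cut, the tier-1 production line shutdown.
2 steps out: the regional order backlog cost overrun.
3 steps out: the overseas customs clearance strike.
Not reachable from it: the regional fleet strike, the tier-1 fleet cost overrun, the customs clearance capacity cut, the raw-material distribution center shortage, the production line delay.

the component carrier capacity cut, the overseas customs clearance strike, the regional order backlog cost overrun, the tier-1 production line shutdown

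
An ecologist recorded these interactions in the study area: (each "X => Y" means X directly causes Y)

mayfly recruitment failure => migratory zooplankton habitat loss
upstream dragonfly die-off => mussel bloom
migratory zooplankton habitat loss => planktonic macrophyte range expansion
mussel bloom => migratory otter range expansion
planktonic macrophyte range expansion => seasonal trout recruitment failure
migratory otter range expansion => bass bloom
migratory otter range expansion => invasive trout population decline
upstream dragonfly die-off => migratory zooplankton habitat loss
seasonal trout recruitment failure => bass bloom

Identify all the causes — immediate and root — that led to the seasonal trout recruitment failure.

Immediate cause of the seasonal trout recruitment failure: the planktonic macrophyte range expansion.
Further upstream: the upstream dragonfly die-off, the migratory zooplankton habitat loss, the mayfly recruitment failure.

the mayfly recruitment failure, the migratory zooplankton habitat loss, the planktonic macrophyte range expansion, the upstream dragonfly die-off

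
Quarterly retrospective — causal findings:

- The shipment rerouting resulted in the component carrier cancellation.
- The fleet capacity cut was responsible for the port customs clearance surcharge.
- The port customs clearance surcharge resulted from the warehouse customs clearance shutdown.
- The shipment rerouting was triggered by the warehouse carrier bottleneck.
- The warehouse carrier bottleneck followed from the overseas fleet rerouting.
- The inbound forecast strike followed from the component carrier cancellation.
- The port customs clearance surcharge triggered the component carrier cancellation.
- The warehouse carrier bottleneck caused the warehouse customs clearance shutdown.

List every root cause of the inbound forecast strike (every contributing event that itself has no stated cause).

Tracing upstream from the inbound forecast strike: the inbound forecast strike ← the component carrier cancellation ← the shipment rerouting ← the warehouse carrier bottleneck ← the overseas fleet rerouting.
A separate upstream branch: the inbound forecast strike ← the component carrier cancellation ← the port customs clearance surcharge ← the fleet capacity cut.
Each of those chain origins has no stated cause.

the fleet capacity cut, the overseas fleet rerouting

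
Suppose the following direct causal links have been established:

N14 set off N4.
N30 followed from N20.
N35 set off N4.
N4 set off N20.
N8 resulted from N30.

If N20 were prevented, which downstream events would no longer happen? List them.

Downstream of N20: N30, N8.

N30, N8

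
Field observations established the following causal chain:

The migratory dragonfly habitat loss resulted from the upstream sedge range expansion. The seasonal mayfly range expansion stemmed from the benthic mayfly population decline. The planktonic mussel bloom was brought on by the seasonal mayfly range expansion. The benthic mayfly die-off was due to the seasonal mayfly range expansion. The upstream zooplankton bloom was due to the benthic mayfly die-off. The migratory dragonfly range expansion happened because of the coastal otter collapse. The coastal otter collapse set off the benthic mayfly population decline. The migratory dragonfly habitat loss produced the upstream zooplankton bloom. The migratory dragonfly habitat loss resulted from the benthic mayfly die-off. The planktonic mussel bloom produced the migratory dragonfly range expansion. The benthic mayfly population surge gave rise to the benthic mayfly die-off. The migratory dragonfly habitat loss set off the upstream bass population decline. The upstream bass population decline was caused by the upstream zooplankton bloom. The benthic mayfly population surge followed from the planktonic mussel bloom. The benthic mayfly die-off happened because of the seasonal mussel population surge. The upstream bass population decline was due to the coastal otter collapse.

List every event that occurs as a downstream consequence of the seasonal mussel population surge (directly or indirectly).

Direct effects: the benthic mayfly die-off.
2 steps out: the migratory dragonfly habitat loss, the upstream zooplankton bloom.
3 steps out: the upstream bass population decline.
Not reachable from it: the coastal otter collapse, the benthic mayfly population decline, the seasonal mayfly range expansion, the planktonic mussel bloom, the benthic mayfly population surge, the migratory dragonfly range expansion, the upstream sedge range expansion.

the benthic mayfly die-off, the migratory dragonfly habitat loss, the upstream bass population decline, the upstream zooplankton bloom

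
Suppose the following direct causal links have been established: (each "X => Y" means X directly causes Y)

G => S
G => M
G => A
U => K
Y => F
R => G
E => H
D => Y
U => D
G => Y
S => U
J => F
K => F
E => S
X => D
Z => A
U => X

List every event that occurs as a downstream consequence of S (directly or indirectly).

D, F, K, U, X, Y

Direct effects: U.
2 steps out: X, D, K.
3 steps out: Y, F.
Not reachable from it: E, H, R, G, M, Z, A, J.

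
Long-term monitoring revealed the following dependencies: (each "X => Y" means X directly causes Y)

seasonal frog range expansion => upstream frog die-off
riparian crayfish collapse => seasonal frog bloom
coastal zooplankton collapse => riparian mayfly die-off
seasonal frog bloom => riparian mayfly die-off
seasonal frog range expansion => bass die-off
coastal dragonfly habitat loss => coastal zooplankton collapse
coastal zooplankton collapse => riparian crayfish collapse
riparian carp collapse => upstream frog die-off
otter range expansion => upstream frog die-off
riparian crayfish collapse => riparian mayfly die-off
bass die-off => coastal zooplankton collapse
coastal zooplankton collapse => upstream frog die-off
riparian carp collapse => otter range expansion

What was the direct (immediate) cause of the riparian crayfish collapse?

the coastal zooplankton collapse

Upstream contributors include the seasonal frog range expansion, the coastal dragonfly habitat loss, the bass die-off, but only the coastal zooplankton collapse feeds directly into the riparian crayfish collapse.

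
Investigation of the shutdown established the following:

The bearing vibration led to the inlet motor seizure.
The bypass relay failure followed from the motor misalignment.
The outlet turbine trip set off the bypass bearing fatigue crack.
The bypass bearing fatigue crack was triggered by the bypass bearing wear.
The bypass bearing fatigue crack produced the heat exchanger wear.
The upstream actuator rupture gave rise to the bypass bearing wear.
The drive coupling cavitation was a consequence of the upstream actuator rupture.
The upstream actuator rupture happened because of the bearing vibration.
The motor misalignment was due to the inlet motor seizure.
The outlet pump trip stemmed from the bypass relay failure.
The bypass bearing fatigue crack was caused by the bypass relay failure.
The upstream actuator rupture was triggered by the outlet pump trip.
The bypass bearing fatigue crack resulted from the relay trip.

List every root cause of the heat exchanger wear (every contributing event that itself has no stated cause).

Tracing upstream from the heat exchanger wear: the heat exchanger wear ← the bypass bearing fatigue crack ← the bypass bearing wear ← the upstream actuator rupture ← the bearing vibration.
A separate upstream branch: the heat exchanger wear ← the bypass bearing fatigue crack ← the relay trip.
A separate upstream branch: the heat exchanger wear ← the bypass bearing fatigue crack ← the outlet turbine trip.
Each of those chain origins has no stated cause.

the bearing vibration, the outlet turbine trip, the relay trip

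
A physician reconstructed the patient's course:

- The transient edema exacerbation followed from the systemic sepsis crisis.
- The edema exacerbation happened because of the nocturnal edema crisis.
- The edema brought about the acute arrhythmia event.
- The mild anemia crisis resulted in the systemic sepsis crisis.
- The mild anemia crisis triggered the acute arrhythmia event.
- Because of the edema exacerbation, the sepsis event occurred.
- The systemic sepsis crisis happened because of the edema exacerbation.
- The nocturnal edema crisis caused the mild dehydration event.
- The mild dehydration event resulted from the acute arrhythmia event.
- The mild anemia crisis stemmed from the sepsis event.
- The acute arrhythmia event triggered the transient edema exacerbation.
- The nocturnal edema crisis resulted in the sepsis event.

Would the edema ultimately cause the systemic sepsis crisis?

The edema leads to the acute arrhythmia event, the mild dehydration event, the transient edema exacerbation; the systemic sepsis crisis is not among them.

No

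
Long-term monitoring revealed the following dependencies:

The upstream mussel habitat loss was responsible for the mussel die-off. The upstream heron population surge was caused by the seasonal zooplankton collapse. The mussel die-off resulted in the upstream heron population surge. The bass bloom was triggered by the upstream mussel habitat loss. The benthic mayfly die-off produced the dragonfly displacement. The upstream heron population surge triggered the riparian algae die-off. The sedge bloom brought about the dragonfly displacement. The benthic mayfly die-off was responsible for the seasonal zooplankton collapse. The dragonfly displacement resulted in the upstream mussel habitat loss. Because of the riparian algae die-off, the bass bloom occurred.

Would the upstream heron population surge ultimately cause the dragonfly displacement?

The upstream heron population surge leads to the riparian algae die-off, the bass bloom; the dragonfly displacement is not among them.

No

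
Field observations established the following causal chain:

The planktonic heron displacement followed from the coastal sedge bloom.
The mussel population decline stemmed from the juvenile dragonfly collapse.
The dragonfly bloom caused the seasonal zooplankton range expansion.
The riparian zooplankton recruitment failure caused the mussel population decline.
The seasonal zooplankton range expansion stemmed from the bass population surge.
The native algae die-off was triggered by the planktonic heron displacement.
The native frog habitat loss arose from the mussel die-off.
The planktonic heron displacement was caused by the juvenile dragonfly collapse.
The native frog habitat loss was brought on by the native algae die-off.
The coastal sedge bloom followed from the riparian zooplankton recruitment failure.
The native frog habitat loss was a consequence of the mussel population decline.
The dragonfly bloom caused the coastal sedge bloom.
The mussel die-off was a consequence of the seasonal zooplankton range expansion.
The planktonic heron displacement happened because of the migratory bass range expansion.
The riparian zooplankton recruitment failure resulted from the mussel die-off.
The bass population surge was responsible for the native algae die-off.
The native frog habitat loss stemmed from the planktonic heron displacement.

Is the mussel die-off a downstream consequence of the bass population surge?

There is a causal chain: the bass population surge → the seasonal zooplankton range expansion → the mussel die-off.

Yes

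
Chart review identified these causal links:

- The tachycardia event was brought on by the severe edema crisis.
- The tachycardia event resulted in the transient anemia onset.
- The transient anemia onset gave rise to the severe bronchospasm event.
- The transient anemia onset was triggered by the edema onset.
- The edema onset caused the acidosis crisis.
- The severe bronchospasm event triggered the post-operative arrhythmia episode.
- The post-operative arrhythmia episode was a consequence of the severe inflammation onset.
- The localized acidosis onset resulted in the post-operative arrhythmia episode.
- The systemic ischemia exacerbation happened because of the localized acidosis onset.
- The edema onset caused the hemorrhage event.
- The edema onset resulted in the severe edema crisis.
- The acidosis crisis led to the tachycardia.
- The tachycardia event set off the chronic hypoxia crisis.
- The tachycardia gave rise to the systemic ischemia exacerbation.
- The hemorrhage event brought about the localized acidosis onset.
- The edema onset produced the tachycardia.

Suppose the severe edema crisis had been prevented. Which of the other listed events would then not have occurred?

Downstream of the severe edema crisis: the tachycardia event, the transient anemia onset, the severe bronchospasm event, the chronic hypoxia crisis, the post-operative arrhythmia episode.
Of those, still caused via another path: the transient anemia onset, the severe bronchospasm event, the post-operative arrhythmia episode.
The remainder have no surviving cause.

the chronic hypoxia crisis, the tachycardia event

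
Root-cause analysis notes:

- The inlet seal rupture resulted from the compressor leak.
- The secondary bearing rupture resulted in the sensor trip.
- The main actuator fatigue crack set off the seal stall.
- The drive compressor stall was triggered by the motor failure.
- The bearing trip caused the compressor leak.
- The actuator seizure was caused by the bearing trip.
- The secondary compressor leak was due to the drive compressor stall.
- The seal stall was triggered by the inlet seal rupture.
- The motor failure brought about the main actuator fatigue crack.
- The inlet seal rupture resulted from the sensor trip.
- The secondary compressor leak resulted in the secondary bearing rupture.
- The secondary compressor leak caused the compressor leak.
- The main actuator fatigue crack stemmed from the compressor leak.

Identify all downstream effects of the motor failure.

Direct effects: the drive compressor stall, the main actuator fatigue crack.
2 steps out: the secondary compressor leak, the seal stall.
3 steps out: the secondary bearing rupture, the compressor leak.
4 steps out: the sensor trip, the inlet seal rupture.
Not reachable from it: the bearing trip, the actuator seizure.

the compressor leak, the drive compressor stall, the inlet seal rupture, the main actuator fatigue crack, the seal stall, the secondary bearing rupture, the secondary compressor leak, the sensor trip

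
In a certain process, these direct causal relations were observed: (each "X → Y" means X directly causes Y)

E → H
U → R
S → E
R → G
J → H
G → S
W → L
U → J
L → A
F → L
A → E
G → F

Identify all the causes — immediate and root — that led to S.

Immediate cause of S: G.
Further upstream: U, R.

G, R, U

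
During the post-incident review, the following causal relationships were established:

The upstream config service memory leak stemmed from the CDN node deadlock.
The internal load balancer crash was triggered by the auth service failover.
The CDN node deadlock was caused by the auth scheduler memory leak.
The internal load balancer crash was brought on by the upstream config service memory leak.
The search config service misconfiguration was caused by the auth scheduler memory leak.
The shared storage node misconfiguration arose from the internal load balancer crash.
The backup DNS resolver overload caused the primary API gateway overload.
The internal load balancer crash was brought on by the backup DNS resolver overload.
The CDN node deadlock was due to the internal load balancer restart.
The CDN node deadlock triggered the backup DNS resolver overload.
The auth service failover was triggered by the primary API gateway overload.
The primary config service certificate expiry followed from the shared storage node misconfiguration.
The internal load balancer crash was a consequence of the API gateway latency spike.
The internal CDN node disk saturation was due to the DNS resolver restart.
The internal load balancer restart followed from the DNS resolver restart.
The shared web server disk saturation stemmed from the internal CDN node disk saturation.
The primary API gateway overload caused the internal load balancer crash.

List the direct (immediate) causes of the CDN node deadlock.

the auth scheduler memory leak, the internal load balancer restart

Upstream contributors include the DNS resolver restart, but only the auth scheduler memory leak, the internal load balancer restart feed directly into the CDN node deadlock.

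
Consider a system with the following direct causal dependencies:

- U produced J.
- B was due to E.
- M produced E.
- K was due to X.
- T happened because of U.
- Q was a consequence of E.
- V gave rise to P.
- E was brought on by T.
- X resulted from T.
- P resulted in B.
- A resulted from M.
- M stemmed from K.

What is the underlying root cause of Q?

U

Tracing upstream from Q: Q ← E ← T ← U.
U has no stated cause, so it is the root.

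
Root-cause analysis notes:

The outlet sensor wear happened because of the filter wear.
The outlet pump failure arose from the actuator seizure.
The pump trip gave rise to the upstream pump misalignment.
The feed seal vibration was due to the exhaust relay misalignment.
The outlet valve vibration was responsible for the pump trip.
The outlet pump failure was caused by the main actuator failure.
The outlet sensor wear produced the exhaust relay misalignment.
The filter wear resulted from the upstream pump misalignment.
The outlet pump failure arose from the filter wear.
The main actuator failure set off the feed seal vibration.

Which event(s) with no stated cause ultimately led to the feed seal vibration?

Tracing upstream from the feed seal vibration: the feed seal vibration ← the exhaust relay misalignment ← the outlet sensor wear ← the filter wear ← the upstream pump misalignment ← the pump trip ← the outlet valve vibration.
A separate upstream branch: the feed seal vibration ← the main actuator failure.
Each of those chain origins has no stated cause.

the main actuator failure, the outlet valve vibration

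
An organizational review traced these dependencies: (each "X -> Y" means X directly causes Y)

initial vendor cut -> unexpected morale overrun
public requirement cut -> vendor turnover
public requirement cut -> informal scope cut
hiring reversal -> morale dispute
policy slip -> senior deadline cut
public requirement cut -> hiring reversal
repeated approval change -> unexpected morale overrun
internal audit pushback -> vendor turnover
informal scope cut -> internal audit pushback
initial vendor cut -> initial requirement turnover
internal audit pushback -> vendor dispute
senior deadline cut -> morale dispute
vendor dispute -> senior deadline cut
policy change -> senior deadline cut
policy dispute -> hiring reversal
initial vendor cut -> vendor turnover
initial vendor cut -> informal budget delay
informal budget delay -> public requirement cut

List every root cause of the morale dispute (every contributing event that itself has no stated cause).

the initial vendor cut, the policy change, the policy dispute, the policy slip

Tracing upstream from the morale dispute: the morale dispute ← the hiring reversal ← the public requirement cut ← the informal budget delay ← the initial vendor cut.
A separate upstream branch: the morale dispute ← the hiring reversal ← the policy dispute.
A separate upstream branch: the morale dispute ← the senior deadline cut ← the policy change.
A separate upstream branch: the morale dispute ← the senior deadline cut ← the policy slip.
Each of those chain origins has no stated cause.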